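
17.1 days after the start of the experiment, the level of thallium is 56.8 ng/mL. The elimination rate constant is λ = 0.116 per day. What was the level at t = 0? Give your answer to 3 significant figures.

t½ = ln 2 / λ = 0.69315 / 0.116 ≈ 5.9754 days.
Number of half-lives elapsed: n = 17.1/5.9754 ≈ 2.8617.
A₀ = A × 2^n = 56.8 × 2^2.8617 = 56.8 × 7.2689 ≈ 412.87 ng/mL.

413 ng/mL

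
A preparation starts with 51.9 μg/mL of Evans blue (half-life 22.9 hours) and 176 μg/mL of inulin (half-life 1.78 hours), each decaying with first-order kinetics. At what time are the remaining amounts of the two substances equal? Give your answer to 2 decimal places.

3.40 hours

Set 51.9·(1/2)^(t/22.9) = 176·(1/2)^(t/1.78).
Taking log₂: log₂(51.9/176) = t·(1/22.9 − 1/1.78).
log₂(0.29489) = -1.7618; 1/22.9 − 1/1.78 = -0.51813.
t = -1.7618 / -0.51813 ≈ 3.4002 hours.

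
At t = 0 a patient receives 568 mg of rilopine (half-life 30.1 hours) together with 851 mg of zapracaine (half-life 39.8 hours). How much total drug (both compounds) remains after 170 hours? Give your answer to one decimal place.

rilopine: 568 × (1/2)^(170/30.1) = 568 × (1/2)^5.6478 ≈ 11.329 mg.
zapracaine: 851 × (1/2)^(170/39.8) = 851 × (1/2)^4.2714 ≈ 44.068 mg.
Total = 11.329 + 44.068 ≈ 55.397 mg.

55.4 mg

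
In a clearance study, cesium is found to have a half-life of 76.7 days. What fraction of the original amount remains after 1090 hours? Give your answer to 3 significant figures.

0.663

1090 hours = 45.4167 days.
n = 45.4167/76.7 ≈ 0.59213 half-lives.
Fraction remaining = (1/2)^0.59213 ≈ 0.66336.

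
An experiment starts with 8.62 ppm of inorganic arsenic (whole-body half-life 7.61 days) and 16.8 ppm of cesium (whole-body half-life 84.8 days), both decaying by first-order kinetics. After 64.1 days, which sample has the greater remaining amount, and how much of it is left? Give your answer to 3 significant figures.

cesium, 9.95 ppm

inorganic arsenic: 8.62 × (1/2)^8.4231 ≈ 0.025113 ppm.
cesium: 16.8 × (1/2)^0.7559 ≈ 9.9486 ppm.
Cesium has more remaining, at ≈ 9.9486 ppm.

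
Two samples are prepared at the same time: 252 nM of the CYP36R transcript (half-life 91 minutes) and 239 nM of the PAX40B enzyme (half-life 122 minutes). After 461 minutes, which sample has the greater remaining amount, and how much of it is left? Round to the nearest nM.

PAX40B enzyme, 17 nM

CYP36R transcript: 252 × (1/2)^5.0659 ≈ 7.5232 nM.
PAX40B enzyme: 239 × (1/2)^3.7787 ≈ 17.414 nM.
PAX40B enzyme has more remaining, at ≈ 17.414 nM.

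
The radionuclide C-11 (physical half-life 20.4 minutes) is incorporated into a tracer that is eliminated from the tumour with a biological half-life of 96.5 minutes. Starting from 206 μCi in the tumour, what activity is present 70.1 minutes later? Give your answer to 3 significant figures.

1/t_eff = 1/t_phys + 1/t_biol = 1/20.4 + 1/96.5 = 0.059382 per minute.
t_eff = 20.4 × 96.5 / (20.4 + 96.5) ≈ 16.84 minutes.
Remaining = 206 × (1/2)^(70.1/16.84) = 206 × (1/2)^4.1627 ≈ 11.502 μCi.

11.5 μCi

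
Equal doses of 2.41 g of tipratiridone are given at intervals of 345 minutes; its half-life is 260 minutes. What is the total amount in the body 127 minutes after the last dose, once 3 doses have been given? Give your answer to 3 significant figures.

2.68 g

The 3 doses were given 817, 472, 127 minutes ago.
Total = 2.41·(1/2)^(817/260) + 2.41·(1/2)^(472/260) + 2.41·(1/2)^(127/260)
      = 0.27295 + 0.68475 + 1.7178 ≈ 2.6755 g.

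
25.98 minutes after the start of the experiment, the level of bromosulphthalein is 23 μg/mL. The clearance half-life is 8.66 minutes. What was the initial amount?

184 μg/mL

Number of half-lives elapsed: n = 25.98/8.66 ≈ 3.
A₀ = A × 2^n = 23 × 2^3 = 23 × 8 ≈ 184 μg/mL.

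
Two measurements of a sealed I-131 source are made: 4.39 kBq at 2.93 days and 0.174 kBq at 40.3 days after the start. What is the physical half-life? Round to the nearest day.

Over Δt = 40.3 − 2.93 = 37.37 days, the level fell by a factor of 4.39/0.174 ≈ 25.23.
n = log₂(25.23) ≈ 4.6571 half-lives, so t½ = 37.37/4.6571 ≈ 8.0244 days.

8 days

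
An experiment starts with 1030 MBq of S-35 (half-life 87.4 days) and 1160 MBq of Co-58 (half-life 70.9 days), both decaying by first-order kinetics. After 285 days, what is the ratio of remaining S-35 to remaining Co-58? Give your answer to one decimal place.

S-35: 1030 × (1/2)^(285/87.4) = 1030 × (1/2)^3.2609 ≈ 107.45 MBq.
Co-58: 1160 × (1/2)^(285/70.9) = 1160 × (1/2)^4.0197 ≈ 71.514 MBq.
Ratio ≈ 107.45 / 71.514 ≈ 1.5025.

1.5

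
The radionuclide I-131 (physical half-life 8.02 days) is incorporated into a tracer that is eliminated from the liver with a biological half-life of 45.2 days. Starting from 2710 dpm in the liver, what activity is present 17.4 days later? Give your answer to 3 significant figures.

461 dpm

1/t_eff = 1/t_phys + 1/t_biol = 1/8.02 + 1/45.2 = 0.14681 per day.
t_eff = 8.02 × 45.2 / (8.02 + 45.2) ≈ 6.8114 days.
Remaining = 2710 × (1/2)^(17.4/6.8114) = 2710 × (1/2)^2.5545 ≈ 461.29 dpm.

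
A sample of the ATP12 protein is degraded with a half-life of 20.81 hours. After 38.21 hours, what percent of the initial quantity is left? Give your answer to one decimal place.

n = 38.21/20.81 ≈ 1.8361 half-lives.
Fraction remaining = (1/2)^1.8361 ≈ 0.28007, i.e. 28.007%.

28.0%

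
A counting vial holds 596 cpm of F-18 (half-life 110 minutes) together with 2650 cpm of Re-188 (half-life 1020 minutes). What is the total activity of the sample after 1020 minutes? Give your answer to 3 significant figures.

F-18: 596 × (1/2)^(1020/110) = 596 × (1/2)^9.2727 ≈ 0.96356 cpm.
Re-188: 2650 × (1/2)^(1020/1020) = 2650 × (1/2)^1 ≈ 1325 cpm.
Total = 0.96356 + 1325 ≈ 1326 cpm.

1330 cpm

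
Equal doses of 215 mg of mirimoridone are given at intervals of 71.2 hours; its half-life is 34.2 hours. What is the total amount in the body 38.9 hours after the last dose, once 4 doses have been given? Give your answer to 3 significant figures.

The 4 doses were given 252.5, 181.3, 110.1, 38.9 hours ago.
Total = 215·(1/2)^(252.5/34.2) + 215·(1/2)^(181.3/34.2) + 215·(1/2)^(110.1/34.2) + 215·(1/2)^(38.9/34.2)
      = 1.288 + 5.4529 + 23.085 + 97.732 ≈ 127.56 mg.

128 mg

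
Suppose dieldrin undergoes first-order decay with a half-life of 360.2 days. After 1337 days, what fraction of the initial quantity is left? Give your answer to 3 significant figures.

0.0763

n = 1337/360.2 ≈ 3.7118 half-lives.
Fraction remaining = (1/2)^3.7118 ≈ 0.076318.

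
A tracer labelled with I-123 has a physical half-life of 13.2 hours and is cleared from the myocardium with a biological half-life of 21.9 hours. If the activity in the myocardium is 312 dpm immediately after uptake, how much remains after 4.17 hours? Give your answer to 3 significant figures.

220 dpm

1/t_eff = 1/t_phys + 1/t_biol = 1/13.2 + 1/21.9 = 0.12142 per hour.
t_eff = 13.2 × 21.9 / (13.2 + 21.9) ≈ 8.2359 hours.
Remaining = 312 × (1/2)^(4.17/8.2359) = 312 × (1/2)^0.50632 ≈ 219.65 dpm.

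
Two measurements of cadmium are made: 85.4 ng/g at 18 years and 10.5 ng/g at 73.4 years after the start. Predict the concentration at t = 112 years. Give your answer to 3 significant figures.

Over Δt = 73.4 − 18 = 55.4 years, the level fell by a factor of 85.4/10.5 ≈ 8.1333.
n = log₂(8.1333) ≈ 3.0238 half-lives, so t½ = 55.4/3.0238 ≈ 18.321 years.
From t = 73.4 to t = 112: 10.5 × (1/2)^((112−73.4)/18.321) ≈ 2.4376 ng/g.

2.44 ng/g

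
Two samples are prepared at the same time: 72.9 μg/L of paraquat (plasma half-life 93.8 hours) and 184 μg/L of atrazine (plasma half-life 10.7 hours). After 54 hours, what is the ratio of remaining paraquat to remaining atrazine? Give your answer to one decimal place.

paraquat: 72.9 × (1/2)^(54/93.8) = 72.9 × (1/2)^0.57569 ≈ 48.913 μg/L.
atrazine: 184 × (1/2)^(54/10.7) = 184 × (1/2)^5.0467 ≈ 5.5667 μg/L.
Ratio ≈ 48.913 / 5.5667 ≈ 8.7867.

8.8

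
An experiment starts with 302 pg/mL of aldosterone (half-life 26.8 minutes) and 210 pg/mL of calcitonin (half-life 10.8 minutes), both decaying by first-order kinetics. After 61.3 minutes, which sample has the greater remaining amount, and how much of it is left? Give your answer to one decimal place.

aldosterone, 61.9 pg/mL

aldosterone: 302 × (1/2)^2.2873 ≈ 61.867 pg/mL.
calcitonin: 210 × (1/2)^5.6759 ≈ 4.1077 pg/mL.
Aldosterone has more remaining, at ≈ 61.867 pg/mL.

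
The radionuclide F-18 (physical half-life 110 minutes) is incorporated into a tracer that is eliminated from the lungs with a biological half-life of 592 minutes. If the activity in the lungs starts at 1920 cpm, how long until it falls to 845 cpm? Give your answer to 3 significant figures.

110 minutes

1/t_eff = 1/t_phys + 1/t_biol = 1/110 + 1/592 = 0.01078 per minute.
t_eff = 110 × 592 / (110 + 592) ≈ 92.764 minutes.
n = log₂(1920/845) ≈ 1.1841; t = 1.1841 × 92.764 ≈ 109.84 minutes.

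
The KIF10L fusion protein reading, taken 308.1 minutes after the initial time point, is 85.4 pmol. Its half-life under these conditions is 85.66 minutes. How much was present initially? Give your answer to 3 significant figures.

1030 pmol

Number of half-lives elapsed: n = 308.1/85.66 ≈ 3.5968.
A₀ = A × 2^n = 85.4 × 2^3.5968 = 85.4 × 12.099 ≈ 1033.2 pmol.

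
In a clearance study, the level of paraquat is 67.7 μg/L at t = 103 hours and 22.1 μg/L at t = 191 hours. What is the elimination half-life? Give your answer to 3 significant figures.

54.5 hours

Over Δt = 191 − 103 = 88 hours, the level fell by a factor of 67.7/22.1 ≈ 3.0633.
n = log₂(3.0633) ≈ 1.6151 half-lives, so t½ = 88/1.6151 ≈ 54.485 hours.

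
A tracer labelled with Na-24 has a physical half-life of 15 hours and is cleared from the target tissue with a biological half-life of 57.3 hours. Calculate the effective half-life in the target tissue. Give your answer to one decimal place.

1/t_eff = 1/t_phys + 1/t_biol = 1/15 + 1/57.3 = 0.084119 per hour.
t_eff = 15 × 57.3 / (15 + 57.3) ≈ 11.888 hours.

11.9 hours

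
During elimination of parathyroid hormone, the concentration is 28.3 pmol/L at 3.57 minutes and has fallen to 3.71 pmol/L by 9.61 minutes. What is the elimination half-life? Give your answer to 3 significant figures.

Over Δt = 9.61 − 3.57 = 6.04 minutes, the level fell by a factor of 28.3/3.71 ≈ 7.628.
n = log₂(7.628) ≈ 2.9313 half-lives, so t½ = 6.04/2.9313 ≈ 2.0605 minutes.

2.06 minutes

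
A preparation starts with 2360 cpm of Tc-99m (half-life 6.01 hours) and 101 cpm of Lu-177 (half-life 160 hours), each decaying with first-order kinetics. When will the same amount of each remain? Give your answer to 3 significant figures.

Set 2360·(1/2)^(t/6.01) = 101·(1/2)^(t/160).
Taking log₂: log₂(2360/101) = t·(1/6.01 − 1/160).
log₂(23.366) = 4.5464; 1/6.01 − 1/160 = 0.16014.
t = 4.5464 / 0.16014 ≈ 28.39 hours.

28.4 hours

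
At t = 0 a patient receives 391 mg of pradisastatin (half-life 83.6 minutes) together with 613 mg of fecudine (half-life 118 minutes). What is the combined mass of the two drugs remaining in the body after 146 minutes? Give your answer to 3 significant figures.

377 mg

pradisastatin: 391 × (1/2)^(146/83.6) = 391 × (1/2)^1.7464 ≈ 116.53 mg.
fecudine: 613 × (1/2)^(146/118) = 613 × (1/2)^1.2373 ≈ 260.02 mg.
Total = 116.53 + 260.02 ≈ 376.55 mg.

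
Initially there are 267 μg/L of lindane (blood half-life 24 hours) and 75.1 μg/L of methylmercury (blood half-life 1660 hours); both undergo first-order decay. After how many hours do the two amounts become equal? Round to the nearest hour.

45 hours

Set 267·(1/2)^(t/24) = 75.1·(1/2)^(t/1660).
Taking log₂: log₂(267/75.1) = t·(1/24 − 1/1660).
log₂(3.5553) = 1.83; 1/24 − 1/1660 = 0.041064.
t = 1.83 / 0.041064 ≈ 44.563 hours.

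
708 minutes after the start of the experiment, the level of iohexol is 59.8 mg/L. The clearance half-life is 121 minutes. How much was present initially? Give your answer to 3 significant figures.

Number of half-lives elapsed: n = 708/121 ≈ 5.8512.
A₀ = A × 2^n = 59.8 × 2^5.8512 = 59.8 × 57.73 ≈ 3452.2 mg/L.

3450 mg/L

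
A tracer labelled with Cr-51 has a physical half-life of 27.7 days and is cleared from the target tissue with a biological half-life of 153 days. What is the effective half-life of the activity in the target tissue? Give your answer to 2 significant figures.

23 days

1/t_eff = 1/t_phys + 1/t_biol = 1/27.7 + 1/153 = 0.042637 per day.
t_eff = 27.7 × 153 / (27.7 + 153) ≈ 23.454 days.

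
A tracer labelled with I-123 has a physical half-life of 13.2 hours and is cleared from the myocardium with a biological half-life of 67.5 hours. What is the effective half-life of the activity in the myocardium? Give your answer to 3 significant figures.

11.0 hours

1/t_eff = 1/t_phys + 1/t_biol = 1/13.2 + 1/67.5 = 0.090572 per hour.
t_eff = 13.2 × 67.5 / (13.2 + 67.5) ≈ 11.041 hours.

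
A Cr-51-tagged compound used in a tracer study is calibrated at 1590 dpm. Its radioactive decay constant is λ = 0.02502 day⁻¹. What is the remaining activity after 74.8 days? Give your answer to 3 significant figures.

245 dpm

t½ = ln 2 / λ = 0.69315 / 0.02502 ≈ 27.704 days.
Number of half-lives: n = 74.8/27.704 ≈ 2.7.
Remaining = 1590 × (1/2)^2.7 = 1590 × 0.15389 ≈ 244.69 dpm.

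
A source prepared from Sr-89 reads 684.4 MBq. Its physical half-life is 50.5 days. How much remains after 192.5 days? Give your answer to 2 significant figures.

49 MBq

Number of half-lives: n = 192.5/50.5 ≈ 3.8119.
Remaining = 684.4 × (1/2)^3.8119 = 684.4 × 0.071205 ≈ 48.733 MBq.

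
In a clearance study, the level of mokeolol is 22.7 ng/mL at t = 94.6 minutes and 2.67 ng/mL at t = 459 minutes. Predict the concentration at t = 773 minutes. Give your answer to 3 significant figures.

Over Δt = 459 − 94.6 = 364.4 minutes, the level fell by a factor of 22.7/2.67 ≈ 8.5019.
n = log₂(8.5019) ≈ 3.0878 half-lives, so t½ = 364.4/3.0878 ≈ 118.01 minutes.
From t = 459 to t = 773: 2.67 × (1/2)^((773−459)/118.01) ≈ 0.42224 ng/mL.

0.422 ng/mL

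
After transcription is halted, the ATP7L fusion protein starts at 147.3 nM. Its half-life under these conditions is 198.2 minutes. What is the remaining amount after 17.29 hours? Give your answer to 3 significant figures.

3.91 nM

Convert the elapsed time: 17.29 hours = 1037.4 minutes.
Number of half-lives: n = 1037.4/198.2 ≈ 5.2341.
Remaining = 147.3 × (1/2)^5.2341 = 147.3 × 0.026569 ≈ 3.9136 nM.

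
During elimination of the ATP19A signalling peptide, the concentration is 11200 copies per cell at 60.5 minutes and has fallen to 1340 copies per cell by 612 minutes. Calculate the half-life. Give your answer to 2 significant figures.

Over Δt = 612 − 60.5 = 551.5 minutes, the level fell by a factor of 11200/1340 ≈ 8.3582.
n = log₂(8.3582) ≈ 3.0632 half-lives, so t½ = 551.5/3.0632 ≈ 180.04 minutes.

180 minutes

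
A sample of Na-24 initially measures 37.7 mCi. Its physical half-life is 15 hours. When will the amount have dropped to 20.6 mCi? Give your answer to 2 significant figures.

13 hours

Fraction remaining = 20.6/37.7 ≈ 0.54642.
n = log₂(37.7/20.6) = ln(1.8301)/ln 2 ≈ 0.87192 half-lives.
t = n × t½ = 0.87192 × 15 ≈ 13.079 hours.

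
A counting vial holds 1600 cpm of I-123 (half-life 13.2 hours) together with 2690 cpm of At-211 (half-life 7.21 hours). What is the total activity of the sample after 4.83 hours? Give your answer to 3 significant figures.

I-123: 1600 × (1/2)^(4.83/13.2) = 1600 × (1/2)^0.36591 ≈ 1241.6 cpm.
At-211: 2690 × (1/2)^(4.83/7.21) = 2690 × (1/2)^0.6699 ≈ 1690.8 cpm.
Total = 1241.6 + 1690.8 ≈ 2932.4 cpm.

2930 cpm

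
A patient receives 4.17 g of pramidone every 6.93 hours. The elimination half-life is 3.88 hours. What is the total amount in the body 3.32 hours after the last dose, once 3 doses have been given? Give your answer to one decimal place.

The 3 doses were given 17.18, 10.25, 3.32 hours ago.
Total = 4.17·(1/2)^(17.18/3.88) + 4.17·(1/2)^(10.25/3.88) + 4.17·(1/2)^(3.32/3.88)
      = 0.19374 + 0.66817 + 2.3044 ≈ 3.1663 g.

3.2 g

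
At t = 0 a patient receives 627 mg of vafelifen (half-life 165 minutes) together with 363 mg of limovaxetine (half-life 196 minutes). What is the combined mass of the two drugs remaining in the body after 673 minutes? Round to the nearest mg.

vafelifen: 627 × (1/2)^(673/165) = 627 × (1/2)^4.0788 ≈ 37.105 mg.
limovaxetine: 363 × (1/2)^(673/196) = 363 × (1/2)^3.4337 ≈ 33.594 mg.
Total = 37.105 + 33.594 ≈ 70.699 mg.

71 mg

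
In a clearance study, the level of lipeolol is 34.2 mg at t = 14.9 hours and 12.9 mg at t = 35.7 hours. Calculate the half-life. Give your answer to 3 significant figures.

Over Δt = 35.7 − 14.9 = 20.8 hours, the level fell by a factor of 34.2/12.9 ≈ 2.6512.
n = log₂(2.6512) ≈ 1.4066 half-lives, so t½ = 20.8/1.4066 ≈ 14.787 hours.

14.8 hours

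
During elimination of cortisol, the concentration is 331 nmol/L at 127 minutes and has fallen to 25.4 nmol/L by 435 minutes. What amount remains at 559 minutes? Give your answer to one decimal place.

Over Δt = 435 − 127 = 308 minutes, the level fell by a factor of 331/25.4 ≈ 13.031.
n = log₂(13.031) ≈ 3.7039 half-lives, so t½ = 308/3.7039 ≈ 83.155 minutes.
From t = 435 to t = 559: 25.4 × (1/2)^((559−435)/83.155) ≈ 9.0352 nmol/L.

9.0 nmol/L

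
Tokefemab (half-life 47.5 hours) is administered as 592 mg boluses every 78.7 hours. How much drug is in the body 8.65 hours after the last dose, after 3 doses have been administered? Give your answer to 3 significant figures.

740 mg

The 3 doses were given 166.05, 87.35, 8.65 hours ago.
Total = 592·(1/2)^(166.05/47.5) + 592·(1/2)^(87.35/47.5) + 592·(1/2)^(8.65/47.5)
      = 52.479 + 165.48 + 521.8 ≈ 739.76 mg.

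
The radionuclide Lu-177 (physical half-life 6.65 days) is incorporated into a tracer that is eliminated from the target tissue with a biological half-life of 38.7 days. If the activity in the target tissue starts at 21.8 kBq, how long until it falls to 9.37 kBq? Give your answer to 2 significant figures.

1/t_eff = 1/t_phys + 1/t_biol = 1/6.65 + 1/38.7 = 0.17622 per day.
t_eff = 6.65 × 38.7 / (6.65 + 38.7) ≈ 5.6749 days.
n = log₂(21.8/9.37) ≈ 1.2182; t = 1.2182 × 5.6749 ≈ 6.9132 days.

6.9 days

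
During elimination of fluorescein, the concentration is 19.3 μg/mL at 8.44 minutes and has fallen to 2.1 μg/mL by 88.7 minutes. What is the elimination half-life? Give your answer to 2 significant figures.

Over Δt = 88.7 − 8.44 = 80.26 minutes, the level fell by a factor of 19.3/2.1 ≈ 9.1905.
n = log₂(9.1905) ≈ 3.2001 half-lives, so t½ = 80.26/3.2001 ≈ 25.08 minutes.

25 minutes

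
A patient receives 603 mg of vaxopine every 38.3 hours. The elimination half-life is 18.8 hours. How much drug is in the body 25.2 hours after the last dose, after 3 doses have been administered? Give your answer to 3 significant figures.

310 mg

The 3 doses were given 101.8, 63.5, 25.2 hours ago.
Total = 603·(1/2)^(101.8/18.8) + 603·(1/2)^(63.5/18.8) + 603·(1/2)^(25.2/18.8)
      = 14.134 + 58.015 + 238.13 ≈ 310.28 mg.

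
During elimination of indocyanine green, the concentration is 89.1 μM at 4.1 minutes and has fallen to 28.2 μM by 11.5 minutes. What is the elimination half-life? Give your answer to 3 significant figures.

4.46 minutes

Over Δt = 11.5 − 4.1 = 7.4 minutes, the level fell by a factor of 89.1/28.2 ≈ 3.1596.
n = log₂(3.1596) ≈ 1.6597 half-lives, so t½ = 7.4/1.6597 ≈ 4.4586 minutes.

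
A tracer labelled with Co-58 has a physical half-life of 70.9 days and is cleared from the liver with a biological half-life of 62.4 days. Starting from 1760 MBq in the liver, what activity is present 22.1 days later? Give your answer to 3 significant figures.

1/t_eff = 1/t_phys + 1/t_biol = 1/70.9 + 1/62.4 = 0.03013 per day.
t_eff = 70.9 × 62.4 / (70.9 + 62.4) ≈ 33.189 days.
Remaining = 1760 × (1/2)^(22.1/33.189) = 1760 × (1/2)^0.66587 ≈ 1109.3 MBq.

1110 MBq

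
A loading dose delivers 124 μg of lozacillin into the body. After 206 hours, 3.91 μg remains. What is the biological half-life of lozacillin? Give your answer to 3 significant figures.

41.3 hours

A/A₀ = 3.91/124 ≈ 0.031532.
n = log₂(31.714) ≈ 4.987 half-lives elapsed in 206 hours.
t½ = 206/4.987 ≈ 41.307 hours.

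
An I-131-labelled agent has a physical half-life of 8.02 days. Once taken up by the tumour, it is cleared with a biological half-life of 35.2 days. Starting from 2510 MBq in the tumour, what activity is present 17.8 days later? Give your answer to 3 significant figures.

380 MBq

1/t_eff = 1/t_phys + 1/t_biol = 1/8.02 + 1/35.2 = 0.1531 per day.
t_eff = 8.02 × 35.2 / (8.02 + 35.2) ≈ 6.5318 days.
Remaining = 2510 × (1/2)^(17.8/6.5318) = 2510 × (1/2)^2.7251 ≈ 379.6 MBq.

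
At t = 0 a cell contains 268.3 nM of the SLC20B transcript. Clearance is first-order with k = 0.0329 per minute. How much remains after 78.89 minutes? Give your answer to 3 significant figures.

t½ = ln 2 / k = 0.69315 / 0.0329 ≈ 21.068 minutes.
Number of half-lives: n = 78.89/21.068 ≈ 3.7445.
Remaining = 268.3 × (1/2)^3.7445 = 268.3 × 0.07461 ≈ 20.018 nM.

20.0 nM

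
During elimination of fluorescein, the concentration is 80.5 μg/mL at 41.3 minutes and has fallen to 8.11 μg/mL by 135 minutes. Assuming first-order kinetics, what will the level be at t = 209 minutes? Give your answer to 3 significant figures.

1.32 μg/mL

Over Δt = 135 − 41.3 = 93.7 minutes, the level fell by a factor of 80.5/8.11 ≈ 9.926.
n = log₂(9.926) ≈ 3.3112 half-lives, so t½ = 93.7/3.3112 ≈ 28.298 minutes.
From t = 135 to t = 209: 8.11 × (1/2)^((209−135)/28.298) ≈ 1.3238 μg/mL.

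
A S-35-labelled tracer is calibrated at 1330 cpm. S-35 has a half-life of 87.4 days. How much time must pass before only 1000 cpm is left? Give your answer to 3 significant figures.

Fraction remaining = 1000/1330 ≈ 0.75188.
n = log₂(1330/1000) = ln(1.33)/ln 2 ≈ 0.41143 half-lives.
t = n × t½ = 0.41143 × 87.4 ≈ 35.959 days.

36.0 days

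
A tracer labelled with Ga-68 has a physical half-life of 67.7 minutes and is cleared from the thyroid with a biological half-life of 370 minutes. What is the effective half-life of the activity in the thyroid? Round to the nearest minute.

57 minutes

1/t_eff = 1/t_phys + 1/t_biol = 1/67.7 + 1/370 = 0.017474 per minute.
t_eff = 67.7 × 370 / (67.7 + 370) ≈ 57.229 minutes.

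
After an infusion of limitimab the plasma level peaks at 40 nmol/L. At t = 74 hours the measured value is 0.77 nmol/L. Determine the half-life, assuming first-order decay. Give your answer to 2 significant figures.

13 hours

A/A₀ = 0.77/40 ≈ 0.01925.
n = log₂(51.948) ≈ 5.699 half-lives elapsed in 74 hours.
t½ = 74/5.699 ≈ 12.985 hours.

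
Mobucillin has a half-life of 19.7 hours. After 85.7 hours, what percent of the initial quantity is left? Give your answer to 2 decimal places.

n = 85.7/19.7 ≈ 4.3503 half-lives.
Fraction remaining = (1/2)^4.3503 ≈ 0.049028, i.e. 4.9028%.

4.90%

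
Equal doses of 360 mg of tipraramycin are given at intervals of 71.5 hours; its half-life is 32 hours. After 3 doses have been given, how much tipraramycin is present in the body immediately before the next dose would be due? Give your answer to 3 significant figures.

The 3 doses were given 214.5, 143, 71.5 hours ago.
Total = 360·(1/2)^(214.5/32) + 360·(1/2)^(143/32) + 360·(1/2)^(71.5/32)
      = 3.4551 + 16.258 + 76.505 ≈ 96.218 mg.

96.2 mg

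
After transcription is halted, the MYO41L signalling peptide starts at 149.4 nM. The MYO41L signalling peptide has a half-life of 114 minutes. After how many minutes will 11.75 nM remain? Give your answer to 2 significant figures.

Fraction remaining = 11.75/149.4 ≈ 0.078648.
n = log₂(149.4/11.75) = ln(12.715)/ln 2 ≈ 3.6684 half-lives.
t = n × t½ = 3.6684 × 114 ≈ 418.2 minutes.

420 minutes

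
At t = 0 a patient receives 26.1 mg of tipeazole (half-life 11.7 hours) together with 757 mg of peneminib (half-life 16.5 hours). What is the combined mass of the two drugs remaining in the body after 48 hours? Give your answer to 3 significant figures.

102 mg

tipeazole: 26.1 × (1/2)^(48/11.7) = 26.1 × (1/2)^4.1026 ≈ 1.5193 mg.
peneminib: 757 × (1/2)^(48/16.5) = 757 × (1/2)^2.9091 ≈ 100.78 mg.
Total = 1.5193 + 100.78 ≈ 102.3 mg.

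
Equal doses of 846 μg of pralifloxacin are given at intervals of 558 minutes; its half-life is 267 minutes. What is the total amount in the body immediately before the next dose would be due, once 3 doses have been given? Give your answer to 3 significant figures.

256 μg

The 3 doses were given 1674, 1116, 558 minutes ago.
Total = 846·(1/2)^(1674/267) + 846·(1/2)^(1116/267) + 846·(1/2)^(558/267)
      = 10.965 + 46.68 + 198.72 ≈ 256.37 μg.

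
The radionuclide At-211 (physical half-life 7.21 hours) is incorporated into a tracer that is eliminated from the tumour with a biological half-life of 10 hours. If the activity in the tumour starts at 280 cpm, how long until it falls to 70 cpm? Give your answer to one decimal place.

8.4 hours

1/t_eff = 1/t_phys + 1/t_biol = 1/7.21 + 1/10 = 0.2387 per hour.
t_eff = 7.21 × 10 / (7.21 + 10) ≈ 4.1894 hours.
n = log₂(280/70) ≈ 2; t = 2 × 4.1894 ≈ 8.3788 hours.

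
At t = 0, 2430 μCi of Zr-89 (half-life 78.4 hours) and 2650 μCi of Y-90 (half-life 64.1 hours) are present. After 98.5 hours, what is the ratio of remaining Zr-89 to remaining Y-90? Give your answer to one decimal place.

Zr-89: 2430 × (1/2)^(98.5/78.4) = 2430 × (1/2)^1.2564 ≈ 1017.2 μCi.
Y-90: 2650 × (1/2)^(98.5/64.1) = 2650 × (1/2)^1.5367 ≈ 913.41 μCi.
Ratio ≈ 1017.2 / 913.41 ≈ 1.1136.

1.1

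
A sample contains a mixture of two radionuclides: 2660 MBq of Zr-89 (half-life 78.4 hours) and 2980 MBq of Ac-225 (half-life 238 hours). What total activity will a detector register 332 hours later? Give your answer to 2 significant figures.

1300 MBq

Zr-89: 2660 × (1/2)^(332/78.4) = 2660 × (1/2)^4.2347 ≈ 141.29 MBq.
Ac-225: 2980 × (1/2)^(332/238) = 2980 × (1/2)^1.395 ≈ 1133.2 MBq.
Total = 141.29 + 1133.2 ≈ 1274.5 MBq.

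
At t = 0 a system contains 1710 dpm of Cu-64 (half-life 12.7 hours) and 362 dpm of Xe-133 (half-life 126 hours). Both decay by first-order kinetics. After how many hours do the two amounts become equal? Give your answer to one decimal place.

31.6 hours

Set 1710·(1/2)^(t/12.7) = 362·(1/2)^(t/126).
Taking log₂: log₂(1710/362) = t·(1/12.7 − 1/126).
log₂(4.7238) = 2.2399; 1/12.7 − 1/126 = 0.070804.
t = 2.2399 / 0.070804 ≈ 31.636 hours.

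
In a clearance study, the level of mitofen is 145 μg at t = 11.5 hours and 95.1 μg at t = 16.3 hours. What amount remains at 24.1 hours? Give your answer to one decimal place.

47.9 μg

Over Δt = 16.3 − 11.5 = 4.8 hours, the level fell by a factor of 145/95.1 ≈ 1.5247.
n = log₂(1.5247) ≈ 0.60854 half-lives, so t½ = 4.8/0.60854 ≈ 7.8878 hours.
From t = 16.3 to t = 24.1: 95.1 × (1/2)^((24.1−16.3)/7.8878) ≈ 47.918 μg.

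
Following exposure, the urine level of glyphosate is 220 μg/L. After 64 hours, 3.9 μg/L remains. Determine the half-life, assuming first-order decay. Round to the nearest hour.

11 hours

A/A₀ = 3.9/220 ≈ 0.017727.
n = log₂(56.41) ≈ 5.8179 half-lives elapsed in 64 hours.
t½ = 64/5.8179 ≈ 11.001 hours.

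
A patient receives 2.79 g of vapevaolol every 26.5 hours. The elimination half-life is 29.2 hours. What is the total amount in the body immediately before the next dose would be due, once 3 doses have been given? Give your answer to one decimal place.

2.7 g

The 3 doses were given 79.5, 53, 26.5 hours ago.
Total = 2.79·(1/2)^(79.5/29.2) + 2.79·(1/2)^(53/29.2) + 2.79·(1/2)^(26.5/29.2)
      = 0.42269 + 0.79289 + 1.4873 ≈ 2.7029 g.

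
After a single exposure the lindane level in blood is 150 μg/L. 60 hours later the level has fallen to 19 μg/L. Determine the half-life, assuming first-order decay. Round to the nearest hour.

A/A₀ = 19/150 ≈ 0.12667.
n = log₂(7.8947) ≈ 2.9809 half-lives elapsed in 60 hours.
t½ = 60/2.9809 ≈ 20.128 hours.

20 hours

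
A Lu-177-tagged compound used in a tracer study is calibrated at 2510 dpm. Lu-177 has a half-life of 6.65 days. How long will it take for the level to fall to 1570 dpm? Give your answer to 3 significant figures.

Fraction remaining = 1570/2510 ≈ 0.6255.
n = log₂(2510/1570) = ln(1.5987)/ln 2 ≈ 0.67692 half-lives.
t = n × t½ = 0.67692 × 6.65 ≈ 4.5015 days.

4.50 days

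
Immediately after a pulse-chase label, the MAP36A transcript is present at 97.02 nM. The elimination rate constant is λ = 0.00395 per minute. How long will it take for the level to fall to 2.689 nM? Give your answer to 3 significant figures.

t½ = ln 2 / λ = 0.69315 / 0.00395 ≈ 175.48 minutes.
Fraction remaining = 2.689/97.02 ≈ 0.027716.
n = log₂(97.02/2.689) = ln(36.08)/ln 2 ≈ 5.1731 half-lives.
t = n × t½ = 5.1731 × 175.48 ≈ 907.78 minutes.

908 minutes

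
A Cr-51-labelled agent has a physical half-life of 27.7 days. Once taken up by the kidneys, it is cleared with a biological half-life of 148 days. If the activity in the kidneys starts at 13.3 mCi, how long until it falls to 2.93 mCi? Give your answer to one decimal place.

50.9 days

1/t_eff = 1/t_phys + 1/t_biol = 1/27.7 + 1/148 = 0.042858 per day.
t_eff = 27.7 × 148 / (27.7 + 148) ≈ 23.333 days.
n = log₂(13.3/2.93) ≈ 2.1825; t = 2.1825 × 23.333 ≈ 50.923 days.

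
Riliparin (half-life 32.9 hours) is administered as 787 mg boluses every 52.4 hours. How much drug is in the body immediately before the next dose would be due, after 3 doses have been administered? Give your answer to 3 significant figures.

The 3 doses were given 157.2, 104.8, 52.4 hours ago.
Total = 787·(1/2)^(157.2/32.9) + 787·(1/2)^(104.8/32.9) + 787·(1/2)^(52.4/32.9)
      = 28.683 + 86.511 + 260.93 ≈ 376.12 mg.

376 mg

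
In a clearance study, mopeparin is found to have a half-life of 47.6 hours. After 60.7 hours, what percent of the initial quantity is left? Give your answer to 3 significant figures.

n = 60.7/47.6 ≈ 1.2752 half-lives.
Fraction remaining = (1/2)^1.2752 ≈ 0.41316, i.e. 41.316%.

41.3%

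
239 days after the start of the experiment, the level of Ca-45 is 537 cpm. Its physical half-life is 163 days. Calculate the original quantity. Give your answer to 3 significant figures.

1480 cpm

Number of half-lives elapsed: n = 239/163 ≈ 1.4663.
A₀ = A × 2^n = 537 × 2^1.4663 = 537 × 2.763 ≈ 1483.8 cpm.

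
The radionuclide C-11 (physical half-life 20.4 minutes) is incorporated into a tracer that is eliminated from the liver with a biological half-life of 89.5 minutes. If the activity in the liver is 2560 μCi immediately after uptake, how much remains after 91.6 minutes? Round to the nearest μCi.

1/t_eff = 1/t_phys + 1/t_biol = 1/20.4 + 1/89.5 = 0.060193 per minute.
t_eff = 20.4 × 89.5 / (20.4 + 89.5) ≈ 16.613 minutes.
Remaining = 2560 × (1/2)^(91.6/16.613) = 2560 × (1/2)^5.5137 ≈ 56.035 μCi.

56 μCi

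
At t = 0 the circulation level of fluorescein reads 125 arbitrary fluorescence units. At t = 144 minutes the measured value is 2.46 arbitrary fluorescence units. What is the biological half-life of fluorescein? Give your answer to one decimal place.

A/A₀ = 2.46/125 ≈ 0.01968.
n = log₂(50.813) ≈ 5.6671 half-lives elapsed in 144 minutes.
t½ = 144/5.6671 ≈ 25.41 minutes.

25.4 minutes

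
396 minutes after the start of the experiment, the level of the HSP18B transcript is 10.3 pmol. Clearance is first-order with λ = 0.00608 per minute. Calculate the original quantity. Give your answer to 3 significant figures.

t½ = ln 2 / λ = 0.69315 / 0.00608 ≈ 114 minutes.
Number of half-lives elapsed: n = 396/114 ≈ 3.4735.
A₀ = A × 2^n = 10.3 × 2^3.4735 = 10.3 × 11.108 ≈ 114.41 pmol.

114 pmol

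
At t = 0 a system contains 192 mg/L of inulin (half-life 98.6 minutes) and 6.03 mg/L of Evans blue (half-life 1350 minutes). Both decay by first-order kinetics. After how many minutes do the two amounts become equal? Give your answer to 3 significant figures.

531 minutes

Set 192·(1/2)^(t/98.6) = 6.03·(1/2)^(t/1350).
Taking log₂: log₂(192/6.03) = t·(1/98.6 − 1/1350).
log₂(31.841) = 4.9928; 1/98.6 − 1/1350 = 0.0094012.
t = 4.9928 / 0.0094012 ≈ 531.08 minutes.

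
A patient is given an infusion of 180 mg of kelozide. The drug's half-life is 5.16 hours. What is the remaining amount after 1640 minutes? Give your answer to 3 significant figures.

4.58 mg

Convert the elapsed time: 1640 minutes = 27.3333 hours.
Number of half-lives: n = 27.3333/5.16 ≈ 5.2972.
Remaining = 180 × (1/2)^5.2972 = 180 × 0.025433 ≈ 4.5779 mg.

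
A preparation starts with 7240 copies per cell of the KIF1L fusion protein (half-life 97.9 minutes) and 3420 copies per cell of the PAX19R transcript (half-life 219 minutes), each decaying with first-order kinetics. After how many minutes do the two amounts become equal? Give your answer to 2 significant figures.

Set 7240·(1/2)^(t/97.9) = 3420·(1/2)^(t/219).
Taking log₂: log₂(7240/3420) = t·(1/97.9 − 1/219).
log₂(2.117) = 1.082; 1/97.9 − 1/219 = 0.0056483.
t = 1.082 / 0.0056483 ≈ 191.56 minutes.

190 minutes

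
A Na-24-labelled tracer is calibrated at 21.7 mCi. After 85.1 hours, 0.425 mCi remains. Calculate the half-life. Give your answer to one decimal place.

A/A₀ = 0.425/21.7 ≈ 0.019585.
n = log₂(51.059) ≈ 5.6741 half-lives elapsed in 85.1 hours.
t½ = 85.1/5.6741 ≈ 14.998 hours.

15.0 hours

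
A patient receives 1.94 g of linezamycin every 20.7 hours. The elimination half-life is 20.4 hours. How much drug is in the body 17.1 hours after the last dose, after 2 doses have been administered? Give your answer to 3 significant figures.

The 2 doses were given 37.8, 17.1 hours ago.
Total = 1.94·(1/2)^(37.8/20.4) + 1.94·(1/2)^(17.1/20.4)
      = 0.53705 + 1.0851 ≈ 1.6221 g.

1.62 g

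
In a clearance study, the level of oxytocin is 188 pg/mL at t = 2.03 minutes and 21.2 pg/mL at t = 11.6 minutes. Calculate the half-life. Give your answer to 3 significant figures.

3.04 minutes

Over Δt = 11.6 − 2.03 = 9.57 minutes, the level fell by a factor of 188/21.2 ≈ 8.8679.
n = log₂(8.8679) ≈ 3.1486 half-lives, so t½ = 9.57/3.1486 ≈ 3.0394 minutes.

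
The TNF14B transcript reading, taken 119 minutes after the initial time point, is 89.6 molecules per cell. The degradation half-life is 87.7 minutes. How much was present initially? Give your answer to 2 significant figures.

Number of half-lives elapsed: n = 119/87.7 ≈ 1.3569.
A₀ = A × 2^n = 89.6 × 2^1.3569 = 89.6 × 2.5613 ≈ 229.5 molecules per cell.

230 molecules per cell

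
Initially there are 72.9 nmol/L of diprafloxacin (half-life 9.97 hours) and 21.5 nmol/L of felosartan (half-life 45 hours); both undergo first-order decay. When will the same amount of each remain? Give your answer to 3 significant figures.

Set 72.9·(1/2)^(t/9.97) = 21.5·(1/2)^(t/45).
Taking log₂: log₂(72.9/21.5) = t·(1/9.97 − 1/45).
log₂(3.3907) = 1.7616; 1/9.97 − 1/45 = 0.078079.
t = 1.7616 / 0.078079 ≈ 22.562 hours.

22.6 hours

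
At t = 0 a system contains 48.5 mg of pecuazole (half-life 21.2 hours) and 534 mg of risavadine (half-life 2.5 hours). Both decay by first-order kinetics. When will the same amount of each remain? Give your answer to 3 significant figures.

9.81 hours

Set 48.5·(1/2)^(t/21.2) = 534·(1/2)^(t/2.5).
Taking log₂: log₂(48.5/534) = t·(1/21.2 − 1/2.5).
log₂(0.090824) = -3.4608; 1/21.2 − 1/2.5 = -0.35283.
t = -3.4608 / -0.35283 ≈ 9.8086 hours.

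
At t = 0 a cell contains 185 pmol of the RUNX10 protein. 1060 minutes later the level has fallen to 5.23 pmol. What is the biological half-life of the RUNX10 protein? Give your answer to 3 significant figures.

A/A₀ = 5.23/185 ≈ 0.02827.
n = log₂(35.373) ≈ 5.1446 half-lives elapsed in 1060 minutes.
t½ = 1060/5.1446 ≈ 206.04 minutes.

206 minutes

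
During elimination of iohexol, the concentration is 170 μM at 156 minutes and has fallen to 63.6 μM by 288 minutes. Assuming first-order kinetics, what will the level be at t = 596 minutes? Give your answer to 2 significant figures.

6.4 μM

Over Δt = 288 − 156 = 132 minutes, the level fell by a factor of 170/63.6 ≈ 2.673.
n = log₂(2.673) ≈ 1.4184 half-lives, so t½ = 132/1.4184 ≈ 93.06 minutes.
From t = 288 to t = 596: 63.6 × (1/2)^((596−288)/93.06) ≈ 6.4142 μM.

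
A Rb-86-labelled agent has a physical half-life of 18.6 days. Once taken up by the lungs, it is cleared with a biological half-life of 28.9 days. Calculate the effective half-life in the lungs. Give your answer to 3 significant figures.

11.3 days

1/t_eff = 1/t_phys + 1/t_biol = 1/18.6 + 1/28.9 = 0.088366 per day.
t_eff = 18.6 × 28.9 / (18.6 + 28.9) ≈ 11.317 days.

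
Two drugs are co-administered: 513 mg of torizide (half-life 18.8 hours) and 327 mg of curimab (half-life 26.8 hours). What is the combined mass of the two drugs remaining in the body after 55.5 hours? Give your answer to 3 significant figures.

144 mg

torizide: 513 × (1/2)^(55.5/18.8) = 513 × (1/2)^2.9521 ≈ 66.289 mg.
curimab: 327 × (1/2)^(55.5/26.8) = 327 × (1/2)^2.0709 ≈ 77.83 mg.
Total = 66.289 + 77.83 ≈ 144.12 mg.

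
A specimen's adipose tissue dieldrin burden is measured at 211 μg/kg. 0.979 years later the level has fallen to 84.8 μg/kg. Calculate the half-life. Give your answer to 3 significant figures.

0.744 years

A/A₀ = 84.8/211 ≈ 0.4019.
n = log₂(2.4882) ≈ 1.3151 half-lives elapsed in 0.979 years.
t½ = 0.979/1.3151 ≈ 0.74443 years.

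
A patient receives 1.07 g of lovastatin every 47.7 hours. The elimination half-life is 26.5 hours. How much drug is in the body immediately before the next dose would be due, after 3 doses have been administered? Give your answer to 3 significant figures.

0.421 g

The 3 doses were given 143.1, 95.4, 47.7 hours ago.
Total = 1.07·(1/2)^(143.1/26.5) + 1.07·(1/2)^(95.4/26.5) + 1.07·(1/2)^(47.7/26.5)
      = 0.025341 + 0.088242 + 0.30728 ≈ 0.42086 g.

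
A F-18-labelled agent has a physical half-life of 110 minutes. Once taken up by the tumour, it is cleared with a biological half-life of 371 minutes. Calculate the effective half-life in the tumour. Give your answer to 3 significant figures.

1/t_eff = 1/t_phys + 1/t_biol = 1/110 + 1/371 = 0.011786 per minute.
t_eff = 110 × 371 / (110 + 371) ≈ 84.844 minutes.

84.8 minutes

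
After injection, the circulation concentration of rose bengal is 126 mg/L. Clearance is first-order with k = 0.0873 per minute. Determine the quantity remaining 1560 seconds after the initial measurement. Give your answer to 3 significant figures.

13.0 mg/L

t½ = ln 2 / k = 0.69315 / 0.0873 ≈ 7.9398 minutes.
Convert the elapsed time: 1560 seconds = 26 minutes.
Number of half-lives: n = 26/7.9398 ≈ 3.2746.
Remaining = 126 × (1/2)^3.2746 = 126 × 0.10333 ≈ 13.02 mg/L.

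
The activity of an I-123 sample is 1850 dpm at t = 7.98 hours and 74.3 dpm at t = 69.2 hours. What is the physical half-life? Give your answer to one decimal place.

Over Δt = 69.2 − 7.98 = 61.22 hours, the level fell by a factor of 1850/74.3 ≈ 24.899.
n = log₂(24.899) ≈ 4.638 half-lives, so t½ = 61.22/4.638 ≈ 13.2 hours.

13.2 hours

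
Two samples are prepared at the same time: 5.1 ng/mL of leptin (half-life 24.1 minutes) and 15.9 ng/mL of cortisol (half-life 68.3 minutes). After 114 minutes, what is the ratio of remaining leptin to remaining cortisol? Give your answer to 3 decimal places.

0.038

leptin: 5.1 × (1/2)^(114/24.1) = 5.1 × (1/2)^4.7303 ≈ 0.19214 ng/mL.
cortisol: 15.9 × (1/2)^(114/68.3) = 15.9 × (1/2)^1.6691 ≈ 4.9997 ng/mL.
Ratio ≈ 0.19214 / 4.9997 ≈ 0.03843.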